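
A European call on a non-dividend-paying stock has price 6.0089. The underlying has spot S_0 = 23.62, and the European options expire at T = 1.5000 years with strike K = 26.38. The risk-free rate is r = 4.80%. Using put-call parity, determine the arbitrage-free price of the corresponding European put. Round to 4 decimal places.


Answer: Put price = 6.9363

Derivation:
Put-call parity: C - P = S_0 * exp(-qT) - K * exp(-rT).
S_0 * exp(-qT) = 23.6200 * 1.00000000 = 23.62000000
K * exp(-rT) = 26.3800 * 0.93053090 = 24.54740503
P = C - S*exp(-qT) + K*exp(-rT)
P = 6.0089 - 23.62000000 + 24.54740503 = 6.9363


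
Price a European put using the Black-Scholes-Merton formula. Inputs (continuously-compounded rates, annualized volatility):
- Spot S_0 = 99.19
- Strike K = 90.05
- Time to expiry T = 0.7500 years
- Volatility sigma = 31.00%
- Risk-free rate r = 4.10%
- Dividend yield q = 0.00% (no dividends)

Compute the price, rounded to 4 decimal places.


Answer: Price = 5.1173

Derivation:
d1 = (ln(S/K) + (r - q + 0.5*sigma^2) * T) / (sigma * sqrt(T)) = 0.60886105
d2 = d1 - sigma * sqrt(T) = 0.34039317
exp(-rT) = 0.96971797; exp(-qT) = 1.00000000
P = K * exp(-rT) * N(-d2) - S_0 * exp(-qT) * N(-d1)
N(-d1) = 0.27130827; N(-d2) = 0.36678023
P = 90.0500 * 0.96971797 * 0.36678023 - 99.1900 * 1.00000000 * 0.27130827 = 5.1173


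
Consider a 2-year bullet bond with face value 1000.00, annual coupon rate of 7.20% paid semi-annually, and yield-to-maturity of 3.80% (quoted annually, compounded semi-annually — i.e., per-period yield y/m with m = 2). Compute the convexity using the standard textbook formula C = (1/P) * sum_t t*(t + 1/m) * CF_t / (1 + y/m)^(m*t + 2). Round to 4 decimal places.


Coupon per period c = face * coupon_rate / m = 36.000000
Periods per year m = 2; per-period yield y/m = 0.019000
Number of cashflows N = 4
Cashflows (t years, CF_t, discount factor 1/(1+y/m)^(m*t), PV):
  t = 0.5000: CF_t = 36.000000, DF = 0.981354, PV = 35.328754
  t = 1.0000: CF_t = 36.000000, DF = 0.963056, PV = 34.670023
  t = 1.5000: CF_t = 36.000000, DF = 0.945099, PV = 34.023575
  t = 2.0000: CF_t = 1036.000000, DF = 0.927477, PV = 960.866427
Price P = sum_t PV_t = 1064.888780
Convexity numerator sum_t t*(t + 1/m) * CF_t / (1+y/m)^(m*t + 2):
  t = 0.5000: term = 17.011788
  t = 1.0000: term = 50.083771
  t = 1.5000: term = 98.299846
  t = 2.0000: term = 4626.841856
Convexity = (1/P) * sum = 4792.237261 / 1064.888780 = 4.500223

Answer: Convexity = 4.5002


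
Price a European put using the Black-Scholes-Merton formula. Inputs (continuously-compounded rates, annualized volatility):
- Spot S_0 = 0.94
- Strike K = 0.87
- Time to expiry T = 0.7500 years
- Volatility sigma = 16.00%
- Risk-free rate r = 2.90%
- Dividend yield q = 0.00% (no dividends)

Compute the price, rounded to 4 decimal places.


Answer: Price = 0.0172

Derivation:
d1 = (ln(S/K) + (r - q + 0.5*sigma^2) * T) / (sigma * sqrt(T)) = 0.78473928
d2 = d1 - sigma * sqrt(T) = 0.64617521
exp(-rT) = 0.97848483; exp(-qT) = 1.00000000
P = K * exp(-rT) * N(-d2) - S_0 * exp(-qT) * N(-d1)
N(-d1) = 0.21630323; N(-d2) = 0.25908295
P = 0.8700 * 0.97848483 * 0.25908295 - 0.9400 * 1.00000000 * 0.21630323 = 0.0172


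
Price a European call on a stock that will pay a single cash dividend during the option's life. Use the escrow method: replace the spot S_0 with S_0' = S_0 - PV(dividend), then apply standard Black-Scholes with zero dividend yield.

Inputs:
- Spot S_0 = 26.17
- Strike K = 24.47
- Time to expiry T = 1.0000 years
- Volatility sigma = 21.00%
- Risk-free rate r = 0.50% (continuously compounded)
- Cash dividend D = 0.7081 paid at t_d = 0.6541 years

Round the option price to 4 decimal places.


Answer: Price = 2.6880

Derivation:
PV(D) = D * exp(-r * t_d) = 0.7081 * 0.99673484 = 0.70578794
S_0' = S_0 - PV(D) = 26.1700 - 0.70578794 = 25.46421206
d1 = (ln(S_0'/K) + (r + sigma^2/2)*T) / (sigma*sqrt(T)) = 0.31845781
d2 = d1 - sigma*sqrt(T) = 0.10845781
exp(-rT) = 0.99501248
N(d1) = 0.62493115; N(d2) = 0.54318373
C = S_0' * N(d1) - K * exp(-rT) * N(d2) = 25.46421206 * 0.62493115 - 24.4700 * 0.99501248 * 0.54318373 = 2.6880


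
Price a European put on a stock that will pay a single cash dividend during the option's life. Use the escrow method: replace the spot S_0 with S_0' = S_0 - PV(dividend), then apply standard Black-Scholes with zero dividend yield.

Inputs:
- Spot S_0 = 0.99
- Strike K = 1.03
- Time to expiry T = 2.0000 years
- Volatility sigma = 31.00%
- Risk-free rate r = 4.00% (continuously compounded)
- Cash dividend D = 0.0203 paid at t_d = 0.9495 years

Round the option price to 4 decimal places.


PV(D) = D * exp(-r * t_d) = 0.0203 * 0.96273220 = 0.01954346
S_0' = S_0 - PV(D) = 0.9900 - 0.01954346 = 0.97045654
d1 = (ln(S_0'/K) + (r + sigma^2/2)*T) / (sigma*sqrt(T)) = 0.26585512
d2 = d1 - sigma*sqrt(T) = -0.17255108
exp(-rT) = 0.92311635
N(-d1) = 0.39517539; N(-d2) = 0.56849785
P = K * exp(-rT) * N(-d2) - S_0' * N(-d1) = 1.0300 * 0.92311635 * 0.56849785 - 0.97045654 * 0.39517539 = 0.1570

Answer: Price = 0.1570


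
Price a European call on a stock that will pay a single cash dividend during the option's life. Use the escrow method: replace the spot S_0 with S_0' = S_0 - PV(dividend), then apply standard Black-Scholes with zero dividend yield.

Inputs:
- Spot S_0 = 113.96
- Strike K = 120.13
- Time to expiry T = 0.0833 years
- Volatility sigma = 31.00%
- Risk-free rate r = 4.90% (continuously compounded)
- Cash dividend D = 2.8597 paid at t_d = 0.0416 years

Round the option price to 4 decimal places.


Answer: Price = 1.1810

Derivation:
PV(D) = D * exp(-r * t_d) = 2.8597 * 0.99796368 = 2.85387672
S_0' = S_0 - PV(D) = 113.9600 - 2.85387672 = 111.10612328
d1 = (ln(S_0'/K) + (r + sigma^2/2)*T) / (sigma*sqrt(T)) = -0.78242233
d2 = d1 - sigma*sqrt(T) = -0.87189372
exp(-rT) = 0.99592662
N(d1) = 0.21698321; N(d2) = 0.19163318
C = S_0' * N(d1) - K * exp(-rT) * N(d2) = 111.10612328 * 0.21698321 - 120.1300 * 0.99592662 * 0.19163318 = 1.1810


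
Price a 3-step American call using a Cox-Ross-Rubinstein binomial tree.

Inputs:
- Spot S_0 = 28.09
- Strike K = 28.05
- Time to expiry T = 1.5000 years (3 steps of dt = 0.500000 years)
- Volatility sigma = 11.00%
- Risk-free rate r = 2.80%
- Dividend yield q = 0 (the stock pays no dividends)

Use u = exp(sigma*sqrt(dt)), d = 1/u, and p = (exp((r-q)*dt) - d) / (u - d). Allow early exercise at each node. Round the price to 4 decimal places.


dt = T/N = 0.500000
u = exp(sigma*sqrt(dt)) = 1.080887; d = 1/u = 0.925166
p = (exp((r-q)*dt) - d) / (u - d) = 0.571101
Discount per step: exp(-r*dt) = 0.986098
Stock lattice S(k, i) with i counting down-moves:
  k=0: S(0,0) = 28.0900
  k=1: S(1,0) = 30.3621; S(1,1) = 25.9879
  k=2: S(2,0) = 32.8180; S(2,1) = 28.0900; S(2,2) = 24.0432
  k=3: S(3,0) = 35.4725; S(3,1) = 30.3621; S(3,2) = 25.9879; S(3,3) = 22.2439
Terminal payoffs V(N, i) = max(S_T - K, 0):
  V(3,0) = 7.422540; V(3,1) = 2.312108; V(3,2) = 0.000000; V(3,3) = 0.000000
Backward induction: V(k, i) = exp(-r*dt) * [p * V(k+1, i) + (1-p) * V(k+1, i+1)]; then take max(V_cont, immediate exercise) for American.
  V(2,0) = exp(-r*dt) * [p*7.422540 + (1-p)*2.312108] = 5.157963; exercise = 4.768000; V(2,0) = max -> 5.157963
  V(2,1) = exp(-r*dt) * [p*2.312108 + (1-p)*0.000000] = 1.302091; exercise = 0.040000; V(2,1) = max -> 1.302091
  V(2,2) = exp(-r*dt) * [p*0.000000 + (1-p)*0.000000] = 0.000000; exercise = 0.000000; V(2,2) = max -> 0.000000
  V(1,0) = exp(-r*dt) * [p*5.157963 + (1-p)*1.302091] = 3.455468; exercise = 2.312108; V(1,0) = max -> 3.455468
  V(1,1) = exp(-r*dt) * [p*1.302091 + (1-p)*0.000000] = 0.733288; exercise = 0.000000; V(1,1) = max -> 0.733288
  V(0,0) = exp(-r*dt) * [p*3.455468 + (1-p)*0.733288] = 2.256121; exercise = 0.040000; V(0,0) = max -> 2.256121

Answer: Price = V(0,0) = 2.2561


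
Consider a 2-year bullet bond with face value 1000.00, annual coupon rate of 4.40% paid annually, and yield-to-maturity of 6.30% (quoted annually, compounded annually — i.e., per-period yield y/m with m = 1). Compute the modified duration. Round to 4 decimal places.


Answer: Modified duration = 1.8411

Derivation:
Coupon per period c = face * coupon_rate / m = 44.000000
Periods per year m = 1; per-period yield y/m = 0.063000
Number of cashflows N = 2
Cashflows (t years, CF_t, discount factor 1/(1+y/m)^(m*t), PV):
  t = 1.0000: CF_t = 44.000000, DF = 0.940734, PV = 41.392286
  t = 2.0000: CF_t = 1044.000000, DF = 0.884980, PV = 923.919152
Price P = sum_t PV_t = 965.311438
First compute Macaulay numerator sum_t t * PV_t:
  t * PV_t at t = 1.0000: 41.392286
  t * PV_t at t = 2.0000: 1847.838304
Macaulay duration D = 1889.230590 / 965.311438 = 1.957120
Modified duration = D / (1 + y/m) = 1.957120 / (1 + 0.063000) = 1.841129


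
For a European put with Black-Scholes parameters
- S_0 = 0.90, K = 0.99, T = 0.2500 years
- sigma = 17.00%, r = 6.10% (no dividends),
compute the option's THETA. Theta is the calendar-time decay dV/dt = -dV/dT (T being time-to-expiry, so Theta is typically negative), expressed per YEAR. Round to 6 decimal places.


d1 = -0.8993844683; d2 = -0.9843844683
phi(d1) = 0.2662326458; exp(-qT) = 1.0000000000; exp(-rT) = 0.9848656924
Theta = -S*exp(-qT)*phi(d1)*sigma/(2*sqrt(T)) + r*K*exp(-rT)*N(-d2) - q*S*exp(-qT)*N(-d1)
N(-d1) = 0.8157760454; N(-d2) = 0.8375367441; sqrt(T) = 0.5000000000
Term 1 = -0.9000 * 1.0000000000 * 0.2662326458 * 0.1700 / (2 * 0.5000000000) = -0.0407335948
Term 2 = 0.0610 * 0.9900 * 0.9848656924 * 0.8375367441 = 0.0498133682
Term 3 = 0 (no dividend yield, q = 0)
Theta = -0.0407335948 + (0.0498133682) + (0.0000000000) = 0.009080

Answer: Theta = 0.009080


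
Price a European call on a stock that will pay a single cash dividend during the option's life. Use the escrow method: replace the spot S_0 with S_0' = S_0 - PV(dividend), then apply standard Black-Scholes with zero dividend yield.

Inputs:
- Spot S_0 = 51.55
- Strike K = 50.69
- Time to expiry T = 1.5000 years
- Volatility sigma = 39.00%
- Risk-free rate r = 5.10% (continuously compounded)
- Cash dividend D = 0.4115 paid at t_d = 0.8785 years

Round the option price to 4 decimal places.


PV(D) = D * exp(-r * t_d) = 0.4115 * 0.95618535 = 0.39347027
S_0' = S_0 - PV(D) = 51.5500 - 0.39347027 = 51.15652973
d1 = (ln(S_0'/K) + (r + sigma^2/2)*T) / (sigma*sqrt(T)) = 0.41816452
d2 = d1 - sigma*sqrt(T) = -0.05948598
exp(-rT) = 0.92635291
N(d1) = 0.66208658; N(d2) = 0.47628251
C = S_0' * N(d1) - K * exp(-rT) * N(d2) = 51.15652973 * 0.66208658 - 50.6900 * 0.92635291 * 0.47628251 = 11.5053

Answer: Price = 11.5053


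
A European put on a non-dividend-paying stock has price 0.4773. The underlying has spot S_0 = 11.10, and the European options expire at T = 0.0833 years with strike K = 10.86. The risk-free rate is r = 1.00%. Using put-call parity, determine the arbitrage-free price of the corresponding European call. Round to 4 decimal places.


Answer: Call price = 0.7263

Derivation:
Put-call parity: C - P = S_0 * exp(-qT) - K * exp(-rT).
S_0 * exp(-qT) = 11.1000 * 1.00000000 = 11.10000000
K * exp(-rT) = 10.8600 * 0.99916735 = 10.85095739
C = P + S*exp(-qT) - K*exp(-rT)
C = 0.4773 + 11.10000000 - 10.85095739 = 0.7263


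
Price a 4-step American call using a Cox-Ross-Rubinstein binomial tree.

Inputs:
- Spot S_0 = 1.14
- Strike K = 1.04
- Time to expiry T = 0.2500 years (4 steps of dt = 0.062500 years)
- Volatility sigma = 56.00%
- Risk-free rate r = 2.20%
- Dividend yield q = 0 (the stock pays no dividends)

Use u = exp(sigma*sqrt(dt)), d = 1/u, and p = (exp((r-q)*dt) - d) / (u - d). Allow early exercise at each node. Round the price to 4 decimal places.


dt = T/N = 0.062500
u = exp(sigma*sqrt(dt)) = 1.150274; d = 1/u = 0.869358
p = (exp((r-q)*dt) - d) / (u - d) = 0.469955
Discount per step: exp(-r*dt) = 0.998626
Stock lattice S(k, i) with i counting down-moves:
  k=0: S(0,0) = 1.1400
  k=1: S(1,0) = 1.3113; S(1,1) = 0.9911
  k=2: S(2,0) = 1.5084; S(2,1) = 1.1400; S(2,2) = 0.8616
  k=3: S(3,0) = 1.7350; S(3,1) = 1.3113; S(3,2) = 0.9911; S(3,3) = 0.7490
  k=4: S(4,0) = 1.9958; S(4,1) = 1.5084; S(4,2) = 1.1400; S(4,3) = 0.8616; S(4,4) = 0.6512
Terminal payoffs V(N, i) = max(S_T - K, 0):
  V(4,0) = 0.955767; V(4,1) = 0.468368; V(4,2) = 0.100000; V(4,3) = 0.000000; V(4,4) = 0.000000
Backward induction: V(k, i) = exp(-r*dt) * [p * V(k+1, i) + (1-p) * V(k+1, i+1)]; then take max(V_cont, immediate exercise) for American.
  V(3,0) = exp(-r*dt) * [p*0.955767 + (1-p)*0.468368] = 0.696465; exercise = 0.695036; V(3,0) = max -> 0.696465
  V(3,1) = exp(-r*dt) * [p*0.468368 + (1-p)*0.100000] = 0.272741; exercise = 0.271312; V(3,1) = max -> 0.272741
  V(3,2) = exp(-r*dt) * [p*0.100000 + (1-p)*0.000000] = 0.046931; exercise = 0.000000; V(3,2) = max -> 0.046931
  V(3,3) = exp(-r*dt) * [p*0.000000 + (1-p)*0.000000] = 0.000000; exercise = 0.000000; V(3,3) = max -> 0.000000
  V(2,0) = exp(-r*dt) * [p*0.696465 + (1-p)*0.272741] = 0.471224; exercise = 0.468368; V(2,0) = max -> 0.471224
  V(2,1) = exp(-r*dt) * [p*0.272741 + (1-p)*0.046931] = 0.152841; exercise = 0.100000; V(2,1) = max -> 0.152841
  V(2,2) = exp(-r*dt) * [p*0.046931 + (1-p)*0.000000] = 0.022025; exercise = 0.000000; V(2,2) = max -> 0.022025
  V(1,0) = exp(-r*dt) * [p*0.471224 + (1-p)*0.152841] = 0.302051; exercise = 0.271312; V(1,0) = max -> 0.302051
  V(1,1) = exp(-r*dt) * [p*0.152841 + (1-p)*0.022025] = 0.083388; exercise = 0.000000; V(1,1) = max -> 0.083388
  V(0,0) = exp(-r*dt) * [p*0.302051 + (1-p)*0.083388] = 0.185894; exercise = 0.100000; V(0,0) = max -> 0.185894

Answer: Price = V(0,0) = 0.1859


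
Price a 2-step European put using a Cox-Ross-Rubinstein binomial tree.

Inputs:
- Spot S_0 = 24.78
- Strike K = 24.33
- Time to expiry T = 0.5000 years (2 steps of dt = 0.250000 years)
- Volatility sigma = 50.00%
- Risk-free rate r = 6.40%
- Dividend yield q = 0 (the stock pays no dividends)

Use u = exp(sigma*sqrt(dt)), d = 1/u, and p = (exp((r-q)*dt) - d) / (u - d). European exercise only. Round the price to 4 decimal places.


Answer: Price = V(0,0) = 2.5326

Derivation:
dt = T/N = 0.250000
u = exp(sigma*sqrt(dt)) = 1.284025; d = 1/u = 0.778801
p = (exp((r-q)*dt) - d) / (u - d) = 0.469747
Discount per step: exp(-r*dt) = 0.984127
Stock lattice S(k, i) with i counting down-moves:
  k=0: S(0,0) = 24.7800
  k=1: S(1,0) = 31.8181; S(1,1) = 19.2987
  k=2: S(2,0) = 40.8553; S(2,1) = 24.7800; S(2,2) = 15.0298
Terminal payoffs V(N, i) = max(K - S_T, 0):
  V(2,0) = 0.000000; V(2,1) = 0.000000; V(2,2) = 9.300170
Backward induction: V(k, i) = exp(-r*dt) * [p * V(k+1, i) + (1-p) * V(k+1, i+1)].
  V(1,0) = exp(-r*dt) * [p*0.000000 + (1-p)*0.000000] = 0.000000
  V(1,1) = exp(-r*dt) * [p*0.000000 + (1-p)*9.300170] = 4.853165
  V(0,0) = exp(-r*dt) * [p*0.000000 + (1-p)*4.853165] = 2.532557


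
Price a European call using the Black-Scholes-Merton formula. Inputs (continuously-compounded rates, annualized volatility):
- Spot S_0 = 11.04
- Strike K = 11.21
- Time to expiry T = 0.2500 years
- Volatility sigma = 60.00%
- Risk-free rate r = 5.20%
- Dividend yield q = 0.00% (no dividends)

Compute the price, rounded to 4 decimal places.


Answer: Price = 1.3053

Derivation:
d1 = (ln(S/K) + (r - q + 0.5*sigma^2) * T) / (sigma * sqrt(T)) = 0.14239601
d2 = d1 - sigma * sqrt(T) = -0.15760399
exp(-rT) = 0.98708414; exp(-qT) = 1.00000000
C = S_0 * exp(-qT) * N(d1) - K * exp(-rT) * N(d2)
N(d1) = 0.55661639; N(d2) = 0.43738443
C = 11.0400 * 1.00000000 * 0.55661639 - 11.2100 * 0.98708414 * 0.43738443 = 1.3053


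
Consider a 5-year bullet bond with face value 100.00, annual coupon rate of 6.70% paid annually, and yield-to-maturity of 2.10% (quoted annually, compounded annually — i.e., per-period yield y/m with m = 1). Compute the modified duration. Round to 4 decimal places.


Coupon per period c = face * coupon_rate / m = 6.700000
Periods per year m = 1; per-period yield y/m = 0.021000
Number of cashflows N = 5
Cashflows (t years, CF_t, discount factor 1/(1+y/m)^(m*t), PV):
  t = 1.0000: CF_t = 6.700000, DF = 0.979432, PV = 6.562194
  t = 2.0000: CF_t = 6.700000, DF = 0.959287, PV = 6.427222
  t = 3.0000: CF_t = 6.700000, DF = 0.939556, PV = 6.295027
  t = 4.0000: CF_t = 6.700000, DF = 0.920231, PV = 6.165550
  t = 5.0000: CF_t = 106.700000, DF = 0.901304, PV = 96.169135
Price P = sum_t PV_t = 121.619128
First compute Macaulay numerator sum_t t * PV_t:
  t * PV_t at t = 1.0000: 6.562194
  t * PV_t at t = 2.0000: 12.854445
  t * PV_t at t = 3.0000: 18.885080
  t * PV_t at t = 4.0000: 24.662201
  t * PV_t at t = 5.0000: 480.845674
Macaulay duration D = 543.809593 / 121.619128 = 4.471415
Modified duration = D / (1 + y/m) = 4.471415 / (1 + 0.021000) = 4.379447

Answer: Modified duration = 4.3794


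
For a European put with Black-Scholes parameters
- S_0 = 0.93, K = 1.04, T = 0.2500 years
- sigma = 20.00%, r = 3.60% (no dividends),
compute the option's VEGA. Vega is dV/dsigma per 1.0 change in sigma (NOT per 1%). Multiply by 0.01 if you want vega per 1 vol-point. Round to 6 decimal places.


Answer: Vega = 0.115001

Derivation:
d1 = -0.9779140599; d2 = -1.0779140599
phi(d1) = 0.2473140018; exp(-qT) = 1.0000000000; exp(-rT) = 0.9910403788
Vega = S * exp(-qT) * phi(d1) * sqrt(T) = 0.9300 * 1.0000000000 * 0.2473140018 * 0.5000000000 = 0.115001


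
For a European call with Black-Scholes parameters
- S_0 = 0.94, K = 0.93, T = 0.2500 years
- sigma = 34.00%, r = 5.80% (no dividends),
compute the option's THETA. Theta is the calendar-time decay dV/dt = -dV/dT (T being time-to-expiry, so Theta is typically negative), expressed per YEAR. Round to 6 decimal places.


d1 = 0.2332075830; d2 = 0.0632075830
phi(d1) = 0.3882400591; exp(-qT) = 1.0000000000; exp(-rT) = 0.9856046187
Theta = -S*exp(-qT)*phi(d1)*sigma/(2*sqrt(T)) - r*K*exp(-rT)*N(d2) + q*S*exp(-qT)*N(d1)
N(d1) = 0.5921998911; N(d2) = 0.5251993968; sqrt(T) = 0.5000000000
Term 1 = -0.9400 * 1.0000000000 * 0.3882400591 * 0.3400 / (2 * 0.5000000000) = -0.1240815229
Term 2 = -0.0580 * 0.9300 * 0.9856046187 * 0.5251993968 = -0.0279214450
Term 3 = 0 (no dividend yield, q = 0)
Theta = -0.1240815229 + (-0.0279214450) + (0.0000000000) = -0.152003

Answer: Theta = -0.152003


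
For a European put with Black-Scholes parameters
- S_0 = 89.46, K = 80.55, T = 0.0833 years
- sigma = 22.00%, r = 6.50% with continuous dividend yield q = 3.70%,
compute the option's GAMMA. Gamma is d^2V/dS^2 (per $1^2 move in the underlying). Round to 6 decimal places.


Answer: Gamma = 0.015930

Derivation:
d1 = 1.7207705478; d2 = 1.6572747212
phi(d1) = 0.0907665755; exp(-qT) = 0.9969226448; exp(-rT) = 0.9946001320
Gamma = exp(-qT) * phi(d1) / (S * sigma * sqrt(T)) = 0.9969226448 * 0.0907665755 / (89.4600 * 0.2200 * 0.2886173938) = 0.015930


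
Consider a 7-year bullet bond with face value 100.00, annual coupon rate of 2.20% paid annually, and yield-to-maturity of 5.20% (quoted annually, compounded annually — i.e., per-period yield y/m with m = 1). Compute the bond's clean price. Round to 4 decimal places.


Coupon per period c = face * coupon_rate / m = 2.200000
Periods per year m = 1; per-period yield y/m = 0.052000
Number of cashflows N = 7
Cashflows (t years, CF_t, discount factor 1/(1+y/m)^(m*t), PV):
  t = 1.0000: CF_t = 2.200000, DF = 0.950570, PV = 2.091255
  t = 2.0000: CF_t = 2.200000, DF = 0.903584, PV = 1.987885
  t = 3.0000: CF_t = 2.200000, DF = 0.858920, PV = 1.889624
  t = 4.0000: CF_t = 2.200000, DF = 0.816464, PV = 1.796221
  t = 5.0000: CF_t = 2.200000, DF = 0.776106, PV = 1.707434
  t = 6.0000: CF_t = 2.200000, DF = 0.737744, PV = 1.623036
  t = 7.0000: CF_t = 102.200000, DF = 0.701277, PV = 71.670547
Price P = sum_t PV_t = 82.766002

Answer: Price = 82.7660


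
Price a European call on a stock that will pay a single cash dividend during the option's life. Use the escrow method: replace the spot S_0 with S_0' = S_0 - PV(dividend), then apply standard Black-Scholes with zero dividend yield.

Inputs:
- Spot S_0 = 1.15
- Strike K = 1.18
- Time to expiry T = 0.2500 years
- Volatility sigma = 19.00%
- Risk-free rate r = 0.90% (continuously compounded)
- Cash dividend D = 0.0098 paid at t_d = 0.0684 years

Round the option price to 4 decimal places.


Answer: Price = 0.0278

Derivation:
PV(D) = D * exp(-r * t_d) = 0.0098 * 0.99938459 = 0.00979397
S_0' = S_0 - PV(D) = 1.1500 - 0.00979397 = 1.14020603
d1 = (ln(S_0'/K) + (r + sigma^2/2)*T) / (sigma*sqrt(T)) = -0.28992593
d2 = d1 - sigma*sqrt(T) = -0.38492593
exp(-rT) = 0.99775253
N(d1) = 0.38593645; N(d2) = 0.35014615
C = S_0' * N(d1) - K * exp(-rT) * N(d2) = 1.14020603 * 0.38593645 - 1.1800 * 0.99775253 * 0.35014615 = 0.0278


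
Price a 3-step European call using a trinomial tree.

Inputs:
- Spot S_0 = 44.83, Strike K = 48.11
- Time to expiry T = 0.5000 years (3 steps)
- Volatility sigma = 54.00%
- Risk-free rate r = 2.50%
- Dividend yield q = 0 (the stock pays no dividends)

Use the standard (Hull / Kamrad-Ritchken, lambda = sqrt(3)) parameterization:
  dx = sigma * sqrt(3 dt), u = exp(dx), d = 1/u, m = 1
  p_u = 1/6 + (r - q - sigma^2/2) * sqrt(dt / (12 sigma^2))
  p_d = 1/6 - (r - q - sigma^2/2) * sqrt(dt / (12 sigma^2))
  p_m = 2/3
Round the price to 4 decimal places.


Answer: Price = V(0,0) = 5.5662

Derivation:
dt = T/N = 0.166667; dx = sigma*sqrt(3*dt) = 0.381838
u = exp(dx) = 1.464974; d = 1/u = 0.682606
p_u = 0.140303, p_m = 0.666667, p_d = 0.193030
Discount per step: exp(-r*dt) = 0.995842
Stock lattice S(k, j) with j the centered position index:
  k=0: S(0,+0) = 44.8300
  k=1: S(1,-1) = 30.6012; S(1,+0) = 44.8300; S(1,+1) = 65.6748
  k=2: S(2,-2) = 20.8886; S(2,-1) = 30.6012; S(2,+0) = 44.8300; S(2,+1) = 65.6748; S(2,+2) = 96.2119
  k=3: S(3,-3) = 14.2587; S(3,-2) = 20.8886; S(3,-1) = 30.6012; S(3,+0) = 44.8300; S(3,+1) = 65.6748; S(3,+2) = 96.2119; S(3,+3) = 140.9479
Terminal payoffs V(N, j) = max(S_T - K, 0):
  V(3,-3) = 0.000000; V(3,-2) = 0.000000; V(3,-1) = 0.000000; V(3,+0) = 0.000000; V(3,+1) = 17.564795; V(3,+2) = 48.101884; V(3,+3) = 92.837932
Backward induction: V(k, j) = exp(-r*dt) * [p_u * V(k+1, j+1) + p_m * V(k+1, j) + p_d * V(k+1, j-1)]
  V(2,-2) = exp(-r*dt) * [p_u*0.000000 + p_m*0.000000 + p_d*0.000000] = 0.000000
  V(2,-1) = exp(-r*dt) * [p_u*0.000000 + p_m*0.000000 + p_d*0.000000] = 0.000000
  V(2,+0) = exp(-r*dt) * [p_u*17.564795 + p_m*0.000000 + p_d*0.000000] = 2.454145
  V(2,+1) = exp(-r*dt) * [p_u*48.101884 + p_m*17.564795 + p_d*0.000000] = 18.381948
  V(2,+2) = exp(-r*dt) * [p_u*92.837932 + p_m*48.101884 + p_d*17.564795] = 48.282300
  V(1,-1) = exp(-r*dt) * [p_u*2.454145 + p_m*0.000000 + p_d*0.000000] = 0.342892
  V(1,+0) = exp(-r*dt) * [p_u*18.381948 + p_m*2.454145 + p_d*0.000000] = 4.197612
  V(1,+1) = exp(-r*dt) * [p_u*48.282300 + p_m*18.381948 + p_d*2.454145] = 19.421413
  V(0,+0) = exp(-r*dt) * [p_u*19.421413 + p_m*4.197612 + p_d*0.342892] = 5.566236


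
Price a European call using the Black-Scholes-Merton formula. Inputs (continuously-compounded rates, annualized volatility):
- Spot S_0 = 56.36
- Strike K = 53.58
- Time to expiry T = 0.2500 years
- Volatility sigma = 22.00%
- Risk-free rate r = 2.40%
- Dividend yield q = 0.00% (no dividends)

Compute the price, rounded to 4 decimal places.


Answer: Price = 4.2651

Derivation:
d1 = (ln(S/K) + (r - q + 0.5*sigma^2) * T) / (sigma * sqrt(T)) = 0.56939839
d2 = d1 - sigma * sqrt(T) = 0.45939839
exp(-rT) = 0.99401796; exp(-qT) = 1.00000000
C = S_0 * exp(-qT) * N(d1) - K * exp(-rT) * N(d2)
N(d1) = 0.71545710; N(d2) = 0.67702595
C = 56.3600 * 1.00000000 * 0.71545710 - 53.5800 * 0.99401796 * 0.67702595 = 4.2651


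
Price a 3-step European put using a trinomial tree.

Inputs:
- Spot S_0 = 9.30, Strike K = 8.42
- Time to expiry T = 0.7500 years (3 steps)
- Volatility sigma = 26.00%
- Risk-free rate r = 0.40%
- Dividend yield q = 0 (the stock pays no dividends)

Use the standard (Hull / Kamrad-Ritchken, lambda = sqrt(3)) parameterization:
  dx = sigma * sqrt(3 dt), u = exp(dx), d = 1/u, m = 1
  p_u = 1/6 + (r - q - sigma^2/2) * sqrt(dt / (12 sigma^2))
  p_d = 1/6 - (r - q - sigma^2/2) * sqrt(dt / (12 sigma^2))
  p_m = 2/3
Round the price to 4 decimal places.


dt = T/N = 0.250000; dx = sigma*sqrt(3*dt) = 0.225167
u = exp(dx) = 1.252531; d = 1/u = 0.798383
p_u = 0.150123, p_m = 0.666667, p_d = 0.183210
Discount per step: exp(-r*dt) = 0.999000
Stock lattice S(k, j) with j the centered position index:
  k=0: S(0,+0) = 9.3000
  k=1: S(1,-1) = 7.4250; S(1,+0) = 9.3000; S(1,+1) = 11.6485
  k=2: S(2,-2) = 5.9280; S(2,-1) = 7.4250; S(2,+0) = 9.3000; S(2,+1) = 11.6485; S(2,+2) = 14.5902
  k=3: S(3,-3) = 4.7328; S(3,-2) = 5.9280; S(3,-1) = 7.4250; S(3,+0) = 9.3000; S(3,+1) = 11.6485; S(3,+2) = 14.5902; S(3,+3) = 18.2746
Terminal payoffs V(N, j) = max(K - S_T, 0):
  V(3,-3) = 3.687211; V(3,-2) = 2.492034; V(3,-1) = 0.995036; V(3,+0) = 0.000000; V(3,+1) = 0.000000; V(3,+2) = 0.000000; V(3,+3) = 0.000000
Backward induction: V(k, j) = exp(-r*dt) * [p_u * V(k+1, j+1) + p_m * V(k+1, j) + p_d * V(k+1, j-1)]
  V(2,-2) = exp(-r*dt) * [p_u*0.995036 + p_m*2.492034 + p_d*3.687211] = 2.483783
  V(2,-1) = exp(-r*dt) * [p_u*0.000000 + p_m*0.995036 + p_d*2.492034] = 1.118804
  V(2,+0) = exp(-r*dt) * [p_u*0.000000 + p_m*0.000000 + p_d*0.995036] = 0.182118
  V(2,+1) = exp(-r*dt) * [p_u*0.000000 + p_m*0.000000 + p_d*0.000000] = 0.000000
  V(2,+2) = exp(-r*dt) * [p_u*0.000000 + p_m*0.000000 + p_d*0.000000] = 0.000000
  V(1,-1) = exp(-r*dt) * [p_u*0.182118 + p_m*1.118804 + p_d*2.483783] = 1.227035
  V(1,+0) = exp(-r*dt) * [p_u*0.000000 + p_m*0.182118 + p_d*1.118804] = 0.326062
  V(1,+1) = exp(-r*dt) * [p_u*0.000000 + p_m*0.000000 + p_d*0.182118] = 0.033333
  V(0,+0) = exp(-r*dt) * [p_u*0.033333 + p_m*0.326062 + p_d*1.227035] = 0.446737

Answer: Price = V(0,0) = 0.4467


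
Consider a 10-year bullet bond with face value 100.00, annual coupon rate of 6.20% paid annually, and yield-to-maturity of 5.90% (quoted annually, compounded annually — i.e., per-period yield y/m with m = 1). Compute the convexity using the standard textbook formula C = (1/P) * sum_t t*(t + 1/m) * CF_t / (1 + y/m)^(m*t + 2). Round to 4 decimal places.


Answer: Convexity = 69.4645

Derivation:
Coupon per period c = face * coupon_rate / m = 6.200000
Periods per year m = 1; per-period yield y/m = 0.059000
Number of cashflows N = 10
Cashflows (t years, CF_t, discount factor 1/(1+y/m)^(m*t), PV):
  t = 1.0000: CF_t = 6.200000, DF = 0.944287, PV = 5.854580
  t = 2.0000: CF_t = 6.200000, DF = 0.891678, PV = 5.528404
  t = 3.0000: CF_t = 6.200000, DF = 0.842000, PV = 5.220400
  t = 4.0000: CF_t = 6.200000, DF = 0.795090, PV = 4.929557
  t = 5.0000: CF_t = 6.200000, DF = 0.750793, PV = 4.654916
  t = 6.0000: CF_t = 6.200000, DF = 0.708964, PV = 4.395577
  t = 7.0000: CF_t = 6.200000, DF = 0.669466, PV = 4.150687
  t = 8.0000: CF_t = 6.200000, DF = 0.632168, PV = 3.919440
  t = 9.0000: CF_t = 6.200000, DF = 0.596948, PV = 3.701076
  t = 10.0000: CF_t = 106.200000, DF = 0.563690, PV = 59.863887
Price P = sum_t PV_t = 102.218525
Convexity numerator sum_t t*(t + 1/m) * CF_t / (1+y/m)^(m*t + 2):
  t = 1.0000: term = 10.440801
  t = 2.0000: term = 29.577339
  t = 3.0000: term = 55.858997
  t = 4.0000: term = 87.911547
  t = 5.0000: term = 124.520605
  t = 6.0000: term = 164.616475
  t = 7.0000: term = 207.260278
  t = 8.0000: term = 251.631256
  t = 9.0000: term = 297.015174
  t = 10.0000: term = 5871.724638
Convexity = (1/P) * sum = 7100.557111 / 102.218525 = 69.464484


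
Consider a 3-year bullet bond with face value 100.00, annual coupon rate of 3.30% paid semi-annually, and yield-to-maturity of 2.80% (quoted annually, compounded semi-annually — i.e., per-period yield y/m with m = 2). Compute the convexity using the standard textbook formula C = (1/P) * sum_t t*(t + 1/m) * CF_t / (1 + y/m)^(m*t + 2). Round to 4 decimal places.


Answer: Convexity = 9.6771

Derivation:
Coupon per period c = face * coupon_rate / m = 1.650000
Periods per year m = 2; per-period yield y/m = 0.014000
Number of cashflows N = 6
Cashflows (t years, CF_t, discount factor 1/(1+y/m)^(m*t), PV):
  t = 0.5000: CF_t = 1.650000, DF = 0.986193, PV = 1.627219
  t = 1.0000: CF_t = 1.650000, DF = 0.972577, PV = 1.604752
  t = 1.5000: CF_t = 1.650000, DF = 0.959149, PV = 1.582596
  t = 2.0000: CF_t = 1.650000, DF = 0.945906, PV = 1.560746
  t = 2.5000: CF_t = 1.650000, DF = 0.932847, PV = 1.539197
  t = 3.0000: CF_t = 101.650000, DF = 0.919967, PV = 93.514650
Price P = sum_t PV_t = 101.429160
Convexity numerator sum_t t*(t + 1/m) * CF_t / (1+y/m)^(m*t + 2):
  t = 0.5000: term = 0.791298
  t = 1.0000: term = 2.341118
  t = 1.5000: term = 4.617591
  t = 2.0000: term = 7.589728
  t = 2.5000: term = 11.227408
  t = 3.0000: term = 954.977286
Convexity = (1/P) * sum = 981.544430 / 101.429160 = 9.677142


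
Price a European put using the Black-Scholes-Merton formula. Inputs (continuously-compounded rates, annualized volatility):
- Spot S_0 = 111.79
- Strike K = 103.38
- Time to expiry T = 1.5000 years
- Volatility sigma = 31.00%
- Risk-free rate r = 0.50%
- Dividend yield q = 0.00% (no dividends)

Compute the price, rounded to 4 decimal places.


d1 = (ln(S/K) + (r - q + 0.5*sigma^2) * T) / (sigma * sqrt(T)) = 0.41558515
d2 = d1 - sigma * sqrt(T) = 0.03591424
exp(-rT) = 0.99252805; exp(-qT) = 1.00000000
P = K * exp(-rT) * N(-d2) - S_0 * exp(-qT) * N(-d1)
N(-d1) = 0.33885680; N(-d2) = 0.48567537
P = 103.3800 * 0.99252805 * 0.48567537 - 111.7900 * 1.00000000 * 0.33885680 = 11.9532

Answer: Price = 11.9532


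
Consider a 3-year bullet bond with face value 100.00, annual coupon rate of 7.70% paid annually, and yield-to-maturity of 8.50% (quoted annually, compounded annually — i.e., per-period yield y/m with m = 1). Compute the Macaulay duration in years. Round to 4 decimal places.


Coupon per period c = face * coupon_rate / m = 7.700000
Periods per year m = 1; per-period yield y/m = 0.085000
Number of cashflows N = 3
Cashflows (t years, CF_t, discount factor 1/(1+y/m)^(m*t), PV):
  t = 1.0000: CF_t = 7.700000, DF = 0.921659, PV = 7.096774
  t = 2.0000: CF_t = 7.700000, DF = 0.849455, PV = 6.540806
  t = 3.0000: CF_t = 107.700000, DF = 0.782908, PV = 84.319202
Price P = sum_t PV_t = 97.956782
Macaulay numerator sum_t t * PV_t:
  t * PV_t at t = 1.0000: 7.096774
  t * PV_t at t = 2.0000: 13.081611
  t * PV_t at t = 3.0000: 252.957607
Macaulay duration D = (sum_t t * PV_t) / P = 273.135992 / 97.956782 = 2.788332

Answer: Macaulay duration = 2.7883 years


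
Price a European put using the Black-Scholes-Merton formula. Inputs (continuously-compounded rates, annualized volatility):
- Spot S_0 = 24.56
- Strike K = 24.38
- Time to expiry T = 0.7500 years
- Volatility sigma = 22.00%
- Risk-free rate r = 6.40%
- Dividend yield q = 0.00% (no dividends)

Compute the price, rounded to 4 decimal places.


d1 = (ln(S/K) + (r - q + 0.5*sigma^2) * T) / (sigma * sqrt(T)) = 0.38580634
d2 = d1 - sigma * sqrt(T) = 0.19528075
exp(-rT) = 0.95313379; exp(-qT) = 1.00000000
P = K * exp(-rT) * N(-d2) - S_0 * exp(-qT) * N(-d1)
N(-d1) = 0.34982005; N(-d2) = 0.42258658
P = 24.3800 * 0.95313379 * 0.42258658 - 24.5600 * 1.00000000 * 0.34982005 = 1.2282

Answer: Price = 1.2282


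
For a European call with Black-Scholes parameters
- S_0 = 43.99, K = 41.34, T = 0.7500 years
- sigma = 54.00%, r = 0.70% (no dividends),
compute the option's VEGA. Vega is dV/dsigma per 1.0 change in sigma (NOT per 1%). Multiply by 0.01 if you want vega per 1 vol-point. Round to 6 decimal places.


d1 = 0.3779116348; d2 = -0.0897420832
phi(d1) = 0.3714477261; exp(-qT) = 1.0000000000; exp(-rT) = 0.9947637572
Vega = S * exp(-qT) * phi(d1) * sqrt(T) = 43.9900 * 1.0000000000 * 0.3714477261 * 0.8660254038 = 14.150843

Answer: Vega = 14.150843


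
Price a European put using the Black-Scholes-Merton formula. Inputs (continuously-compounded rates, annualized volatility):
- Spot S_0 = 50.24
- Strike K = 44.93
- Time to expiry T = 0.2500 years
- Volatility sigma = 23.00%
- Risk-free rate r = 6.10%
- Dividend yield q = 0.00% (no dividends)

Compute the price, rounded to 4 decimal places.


d1 = (ln(S/K) + (r - q + 0.5*sigma^2) * T) / (sigma * sqrt(T)) = 1.16146347
d2 = d1 - sigma * sqrt(T) = 1.04646347
exp(-rT) = 0.98486569; exp(-qT) = 1.00000000
P = K * exp(-rT) * N(-d2) - S_0 * exp(-qT) * N(-d1)
N(-d1) = 0.12272674; N(-d2) = 0.14767355
P = 44.9300 * 0.98486569 * 0.14767355 - 50.2400 * 1.00000000 * 0.12272674 = 0.3688

Answer: Price = 0.3688


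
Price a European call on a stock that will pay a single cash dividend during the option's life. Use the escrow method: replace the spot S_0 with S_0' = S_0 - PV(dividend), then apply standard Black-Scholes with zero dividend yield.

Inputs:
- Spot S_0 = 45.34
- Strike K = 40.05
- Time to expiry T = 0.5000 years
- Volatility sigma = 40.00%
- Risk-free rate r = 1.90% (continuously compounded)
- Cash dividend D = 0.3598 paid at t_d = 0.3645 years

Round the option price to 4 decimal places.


PV(D) = D * exp(-r * t_d) = 0.3598 * 0.99309843 = 0.35731681
S_0' = S_0 - PV(D) = 45.3400 - 0.35731681 = 44.98268319
d1 = (ln(S_0'/K) + (r + sigma^2/2)*T) / (sigma*sqrt(T)) = 0.58565739
d2 = d1 - sigma*sqrt(T) = 0.30281468
exp(-rT) = 0.99054498
N(d1) = 0.72094711; N(d2) = 0.61898445
C = S_0' * N(d1) - K * exp(-rT) * N(d2) = 44.98268319 * 0.72094711 - 40.0500 * 0.99054498 * 0.61898445 = 7.8742

Answer: Price = 7.8742


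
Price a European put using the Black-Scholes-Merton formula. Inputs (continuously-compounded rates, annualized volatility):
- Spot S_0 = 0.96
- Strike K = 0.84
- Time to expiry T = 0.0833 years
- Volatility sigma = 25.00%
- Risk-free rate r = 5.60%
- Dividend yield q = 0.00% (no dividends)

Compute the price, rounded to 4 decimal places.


d1 = (ln(S/K) + (r - q + 0.5*sigma^2) * T) / (sigma * sqrt(T)) = 1.95136289
d2 = d1 - sigma * sqrt(T) = 1.87920854
exp(-rT) = 0.99534606; exp(-qT) = 1.00000000
P = K * exp(-rT) * N(-d2) - S_0 * exp(-qT) * N(-d1)
N(-d1) = 0.02550695; N(-d2) = 0.03010801
P = 0.8400 * 0.99534606 * 0.03010801 - 0.9600 * 1.00000000 * 0.02550695 = 0.0007

Answer: Price = 0.0007


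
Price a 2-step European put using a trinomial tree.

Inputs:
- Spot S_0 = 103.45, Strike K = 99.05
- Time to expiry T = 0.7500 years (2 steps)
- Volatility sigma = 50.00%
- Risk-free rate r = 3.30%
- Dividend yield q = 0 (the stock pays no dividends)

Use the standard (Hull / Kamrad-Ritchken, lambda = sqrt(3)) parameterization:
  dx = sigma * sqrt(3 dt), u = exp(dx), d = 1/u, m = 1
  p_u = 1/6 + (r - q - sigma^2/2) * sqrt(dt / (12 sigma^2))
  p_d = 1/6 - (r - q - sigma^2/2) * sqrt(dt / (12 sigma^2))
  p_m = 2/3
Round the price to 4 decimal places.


Answer: Price = V(0,0) = 12.3397

Derivation:
dt = T/N = 0.375000; dx = sigma*sqrt(3*dt) = 0.530330
u = exp(dx) = 1.699493; d = 1/u = 0.588411
p_u = 0.134140, p_m = 0.666667, p_d = 0.199194
Discount per step: exp(-r*dt) = 0.987701
Stock lattice S(k, j) with j the centered position index:
  k=0: S(0,+0) = 103.4500
  k=1: S(1,-1) = 60.8711; S(1,+0) = 103.4500; S(1,+1) = 175.8126
  k=2: S(2,-2) = 35.8172; S(2,-1) = 60.8711; S(2,+0) = 103.4500; S(2,+1) = 175.8126; S(2,+2) = 298.7923
Terminal payoffs V(N, j) = max(K - S_T, 0):
  V(2,-2) = 63.232800; V(2,-1) = 38.178912; V(2,+0) = 0.000000; V(2,+1) = 0.000000; V(2,+2) = 0.000000
Backward induction: V(k, j) = exp(-r*dt) * [p_u * V(k+1, j+1) + p_m * V(k+1, j) + p_d * V(k+1, j-1)]
  V(1,-1) = exp(-r*dt) * [p_u*0.000000 + p_m*38.178912 + p_d*63.232800] = 37.580231
  V(1,+0) = exp(-r*dt) * [p_u*0.000000 + p_m*0.000000 + p_d*38.178912] = 7.511462
  V(1,+1) = exp(-r*dt) * [p_u*0.000000 + p_m*0.000000 + p_d*0.000000] = 0.000000
  V(0,+0) = exp(-r*dt) * [p_u*0.000000 + p_m*7.511462 + p_d*37.580231] = 12.339729


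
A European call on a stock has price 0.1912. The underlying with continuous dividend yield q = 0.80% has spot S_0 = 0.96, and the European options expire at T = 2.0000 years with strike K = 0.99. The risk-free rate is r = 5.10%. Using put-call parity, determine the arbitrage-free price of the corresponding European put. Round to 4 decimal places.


Put-call parity: C - P = S_0 * exp(-qT) - K * exp(-rT).
S_0 * exp(-qT) = 0.9600 * 0.98412732 = 0.94476223
K * exp(-rT) = 0.9900 * 0.90302955 = 0.89399926
P = C - S*exp(-qT) + K*exp(-rT)
P = 0.1912 - 0.94476223 + 0.89399926 = 0.1404

Answer: Put price = 0.1404


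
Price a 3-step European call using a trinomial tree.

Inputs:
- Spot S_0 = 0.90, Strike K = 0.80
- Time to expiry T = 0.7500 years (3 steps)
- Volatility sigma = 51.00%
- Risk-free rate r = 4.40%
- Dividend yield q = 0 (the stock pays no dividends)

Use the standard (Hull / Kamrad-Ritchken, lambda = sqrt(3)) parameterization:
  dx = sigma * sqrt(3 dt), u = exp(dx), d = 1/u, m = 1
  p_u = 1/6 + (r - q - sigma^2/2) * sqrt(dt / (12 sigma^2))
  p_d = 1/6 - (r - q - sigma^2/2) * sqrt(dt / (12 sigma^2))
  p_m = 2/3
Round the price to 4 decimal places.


Answer: Price = V(0,0) = 0.2172

Derivation:
dt = T/N = 0.250000; dx = sigma*sqrt(3*dt) = 0.441673
u = exp(dx) = 1.555307; d = 1/u = 0.642960
p_u = 0.142313, p_m = 0.666667, p_d = 0.191020
Discount per step: exp(-r*dt) = 0.989060
Stock lattice S(k, j) with j the centered position index:
  k=0: S(0,+0) = 0.9000
  k=1: S(1,-1) = 0.5787; S(1,+0) = 0.9000; S(1,+1) = 1.3998
  k=2: S(2,-2) = 0.3721; S(2,-1) = 0.5787; S(2,+0) = 0.9000; S(2,+1) = 1.3998; S(2,+2) = 2.1771
  k=3: S(3,-3) = 0.2392; S(3,-2) = 0.3721; S(3,-1) = 0.5787; S(3,+0) = 0.9000; S(3,+1) = 1.3998; S(3,+2) = 2.1771; S(3,+3) = 3.3860
Terminal payoffs V(N, j) = max(S_T - K, 0):
  V(3,-3) = 0.000000; V(3,-2) = 0.000000; V(3,-1) = 0.000000; V(3,+0) = 0.100000; V(3,+1) = 0.599776; V(3,+2) = 1.377082; V(3,+3) = 2.586031
Backward induction: V(k, j) = exp(-r*dt) * [p_u * V(k+1, j+1) + p_m * V(k+1, j) + p_d * V(k+1, j-1)]
  V(2,-2) = exp(-r*dt) * [p_u*0.000000 + p_m*0.000000 + p_d*0.000000] = 0.000000
  V(2,-1) = exp(-r*dt) * [p_u*0.100000 + p_m*0.000000 + p_d*0.000000] = 0.014076
  V(2,+0) = exp(-r*dt) * [p_u*0.599776 + p_m*0.100000 + p_d*0.000000] = 0.150360
  V(2,+1) = exp(-r*dt) * [p_u*1.377082 + p_m*0.599776 + p_d*0.100000] = 0.608203
  V(2,+2) = exp(-r*dt) * [p_u*2.586031 + p_m*1.377082 + p_d*0.599776] = 1.385328
  V(1,-1) = exp(-r*dt) * [p_u*0.150360 + p_m*0.014076 + p_d*0.000000] = 0.030445
  V(1,+0) = exp(-r*dt) * [p_u*0.608203 + p_m*0.150360 + p_d*0.014076] = 0.187411
  V(1,+1) = exp(-r*dt) * [p_u*1.385328 + p_m*0.608203 + p_d*0.150360] = 0.624434
  V(0,+0) = exp(-r*dt) * [p_u*0.624434 + p_m*0.187411 + p_d*0.030445] = 0.217219


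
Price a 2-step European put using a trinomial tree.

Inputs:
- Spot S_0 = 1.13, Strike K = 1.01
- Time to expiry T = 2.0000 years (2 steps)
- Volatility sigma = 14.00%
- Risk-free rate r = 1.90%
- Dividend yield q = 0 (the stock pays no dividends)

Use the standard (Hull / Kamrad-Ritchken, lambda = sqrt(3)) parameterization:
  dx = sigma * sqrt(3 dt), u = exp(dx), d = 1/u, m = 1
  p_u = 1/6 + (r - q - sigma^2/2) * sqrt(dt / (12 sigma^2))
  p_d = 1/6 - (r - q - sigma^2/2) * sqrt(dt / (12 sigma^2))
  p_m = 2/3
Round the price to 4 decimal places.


Answer: Price = V(0,0) = 0.0300

Derivation:
dt = T/N = 1.000000; dx = sigma*sqrt(3*dt) = 0.242487
u = exp(dx) = 1.274415; d = 1/u = 0.784674
p_u = 0.185637, p_m = 0.666667, p_d = 0.147697
Discount per step: exp(-r*dt) = 0.981179
Stock lattice S(k, j) with j the centered position index:
  k=0: S(0,+0) = 1.1300
  k=1: S(1,-1) = 0.8867; S(1,+0) = 1.1300; S(1,+1) = 1.4401
  k=2: S(2,-2) = 0.6958; S(2,-1) = 0.8867; S(2,+0) = 1.1300; S(2,+1) = 1.4401; S(2,+2) = 1.8353
Terminal payoffs V(N, j) = max(K - S_T, 0):
  V(2,-2) = 0.314244; V(2,-1) = 0.123319; V(2,+0) = 0.000000; V(2,+1) = 0.000000; V(2,+2) = 0.000000
Backward induction: V(k, j) = exp(-r*dt) * [p_u * V(k+1, j+1) + p_m * V(k+1, j) + p_d * V(k+1, j-1)]
  V(1,-1) = exp(-r*dt) * [p_u*0.000000 + p_m*0.123319 + p_d*0.314244] = 0.126204
  V(1,+0) = exp(-r*dt) * [p_u*0.000000 + p_m*0.000000 + p_d*0.123319] = 0.017871
  V(1,+1) = exp(-r*dt) * [p_u*0.000000 + p_m*0.000000 + p_d*0.000000] = 0.000000
  V(0,+0) = exp(-r*dt) * [p_u*0.000000 + p_m*0.017871 + p_d*0.126204] = 0.029979


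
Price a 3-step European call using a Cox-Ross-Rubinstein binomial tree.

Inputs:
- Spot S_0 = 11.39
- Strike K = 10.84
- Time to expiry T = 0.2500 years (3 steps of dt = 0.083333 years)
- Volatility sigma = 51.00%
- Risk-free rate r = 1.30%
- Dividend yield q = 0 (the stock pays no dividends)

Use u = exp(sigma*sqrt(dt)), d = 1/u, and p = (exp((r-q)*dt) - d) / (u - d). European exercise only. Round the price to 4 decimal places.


dt = T/N = 0.083333
u = exp(sigma*sqrt(dt)) = 1.158614; d = 1/u = 0.863100
p = (exp((r-q)*dt) - d) / (u - d) = 0.466928
Discount per step: exp(-r*dt) = 0.998917
Stock lattice S(k, i) with i counting down-moves:
  k=0: S(0,0) = 11.3900
  k=1: S(1,0) = 13.1966; S(1,1) = 9.8307
  k=2: S(2,0) = 15.2898; S(2,1) = 11.3900; S(2,2) = 8.4849
  k=3: S(3,0) = 17.7149; S(3,1) = 13.1966; S(3,2) = 9.8307; S(3,3) = 7.3233
Terminal payoffs V(N, i) = max(S_T - K, 0):
  V(3,0) = 6.874947; V(3,1) = 2.356612; V(3,2) = 0.000000; V(3,3) = 0.000000
Backward induction: V(k, i) = exp(-r*dt) * [p * V(k+1, i) + (1-p) * V(k+1, i+1)].
  V(2,0) = exp(-r*dt) * [p*6.874947 + (1-p)*2.356612] = 4.461514
  V(2,1) = exp(-r*dt) * [p*2.356612 + (1-p)*0.000000] = 1.099177
  V(2,2) = exp(-r*dt) * [p*0.000000 + (1-p)*0.000000] = 0.000000
  V(1,0) = exp(-r*dt) * [p*4.461514 + (1-p)*1.099177] = 2.666257
  V(1,1) = exp(-r*dt) * [p*1.099177 + (1-p)*0.000000] = 0.512681
  V(0,0) = exp(-r*dt) * [p*2.666257 + (1-p)*0.512681] = 1.516602

Answer: Price = V(0,0) = 1.5166
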